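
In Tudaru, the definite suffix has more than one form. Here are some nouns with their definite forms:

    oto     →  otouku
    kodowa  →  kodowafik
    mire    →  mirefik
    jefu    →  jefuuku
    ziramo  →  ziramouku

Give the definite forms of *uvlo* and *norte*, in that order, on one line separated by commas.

The pattern is rounding harmony: -uku when the last vowel of the stem is a rounded vowel (*oto*, *jefu*, *ziramo*); -fik when the last vowel of the stem is an unrounded vowel (*kodowa*, *mire*).
The last vowel of *uvlo* is /o/, which is a rounded vowel, so the suffix is -uku, giving *uvlouku*.
The last vowel of *norte* is /e/, which is an unrounded vowel, so the suffix is -fik, giving *nortefik*.

uvlouku, nortefik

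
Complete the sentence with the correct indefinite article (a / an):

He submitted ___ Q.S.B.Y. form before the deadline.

a

The indefinite article is chosen by the initial *sound* of the following word, not its spelling.
The initialism *Q.S.B.Y.* is read letter by letter; the first letter, Q, is pronounced /kjuː/, which begins with a consonant sound.
So the article is *a*: He submitted a Q.S.B.Y. form before the deadline.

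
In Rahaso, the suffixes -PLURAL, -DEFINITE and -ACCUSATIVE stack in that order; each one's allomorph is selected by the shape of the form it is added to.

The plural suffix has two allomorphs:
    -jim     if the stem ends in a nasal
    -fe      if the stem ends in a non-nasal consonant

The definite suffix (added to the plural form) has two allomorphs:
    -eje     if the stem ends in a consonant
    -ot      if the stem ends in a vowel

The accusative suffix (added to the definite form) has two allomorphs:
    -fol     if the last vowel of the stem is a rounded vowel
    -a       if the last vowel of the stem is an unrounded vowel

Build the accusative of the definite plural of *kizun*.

*kizun* — final consonant /n/ (a nasal) → -jim → *kizunjim*.
Since the final sound of the plural form *kizunjim* is /m/ (a consonant), it takes -eje, giving *kizunjimeje*.
The last vowel of the definite form *kizunjimeje* is /e/, which is an unrounded vowel, so the accusative suffix is -a, giving *kizunjimejea*.

kizunjimejea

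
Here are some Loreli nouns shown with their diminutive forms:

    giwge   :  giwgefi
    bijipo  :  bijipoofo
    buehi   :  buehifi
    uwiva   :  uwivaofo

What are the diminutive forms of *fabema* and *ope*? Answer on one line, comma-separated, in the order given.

The suffix is conditioned by the last vowel: -fi when the last vowel of the stem is a front vowel (*giwge*, *buehi*); -ofo when the last vowel of the stem is a back vowel (*bijipo*, *uwiva*).
*fabema*: last vowel = /a/, a back vowel → -ofo → *fabemaofo*.
The last vowel of *ope* is /e/, which is a front vowel, so the suffix is -fi, giving *opefi*.

fabemaofo, opefi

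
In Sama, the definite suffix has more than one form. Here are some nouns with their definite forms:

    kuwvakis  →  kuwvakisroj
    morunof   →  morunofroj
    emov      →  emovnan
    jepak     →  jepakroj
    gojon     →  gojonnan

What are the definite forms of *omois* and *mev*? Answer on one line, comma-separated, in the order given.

omoisroj, mevnan

The pattern is voicing of the final consonant: -roj when the stem ends in a voiceless consonant (*kuwvakis*, *morunof*, *jepak*); -nan when the stem ends in a voiced consonant (*emov*, *gojon*).
The final consonant of *omois* is /s/, which is voiceless, so the suffix is -roj, giving *omoisroj*.
The final consonant of *mev* is /v/, which is voiced, so the suffix is -nan, giving *mevnan*.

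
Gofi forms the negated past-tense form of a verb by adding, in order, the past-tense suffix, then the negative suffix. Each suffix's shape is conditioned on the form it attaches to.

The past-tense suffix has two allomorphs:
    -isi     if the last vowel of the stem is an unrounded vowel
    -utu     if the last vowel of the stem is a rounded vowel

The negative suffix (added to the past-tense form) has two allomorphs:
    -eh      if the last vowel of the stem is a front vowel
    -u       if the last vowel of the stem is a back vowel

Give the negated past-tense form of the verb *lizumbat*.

Since the last vowel of *lizumbat* is /a/ (an unrounded vowel), it takes -isi, giving *lizumbatisi*.
The past-tense form *lizumbatisi* — last vowel /i/ (a front vowel) → -eh → *lizumbatisieh*.

lizumbatisieh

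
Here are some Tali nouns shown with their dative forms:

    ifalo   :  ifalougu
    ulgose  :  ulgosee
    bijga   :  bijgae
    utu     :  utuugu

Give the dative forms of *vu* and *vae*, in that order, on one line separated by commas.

vuugu, vaee

Looking at the last vowel of each stem: -ugu when the last vowel of the stem is a rounded vowel (*ifalo*, *utu*); -e when the last vowel of the stem is an unrounded vowel (*ulgose*, *bijga*).
*vu* — last vowel /u/ (a rounded vowel) → -ugu → *vuugu*.
*vae* — last vowel /e/ (an unrounded vowel) → -e → *vaee*.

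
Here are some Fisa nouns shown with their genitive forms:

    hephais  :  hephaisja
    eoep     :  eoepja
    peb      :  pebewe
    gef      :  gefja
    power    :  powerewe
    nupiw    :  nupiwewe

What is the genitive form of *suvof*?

The suffix is conditioned by the final consonant: -ja when the stem ends in a voiceless consonant (*hephais*, *eoep*, *gef*); -ewe when the stem ends in a voiced consonant (*peb*, *power*, *nupiw*).
The final consonant of *suvof* is /f/, which is voiceless, so the suffix is -ja, giving *suvofja*.

suvofja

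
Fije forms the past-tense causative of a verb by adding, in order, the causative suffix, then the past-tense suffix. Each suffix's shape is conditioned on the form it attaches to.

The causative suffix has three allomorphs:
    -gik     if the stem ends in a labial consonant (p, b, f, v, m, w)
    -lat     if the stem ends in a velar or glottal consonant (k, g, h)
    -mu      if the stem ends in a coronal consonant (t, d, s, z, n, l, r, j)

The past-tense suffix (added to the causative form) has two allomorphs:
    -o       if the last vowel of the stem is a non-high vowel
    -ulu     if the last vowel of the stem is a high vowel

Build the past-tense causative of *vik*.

The final consonant of *vik* is /k/, which is velar/glottal, so the causative suffix is -lat, giving *viklat*.
The causative form *viklat* — last vowel /a/ (a non-high vowel) → -o → *viklato*.

viklato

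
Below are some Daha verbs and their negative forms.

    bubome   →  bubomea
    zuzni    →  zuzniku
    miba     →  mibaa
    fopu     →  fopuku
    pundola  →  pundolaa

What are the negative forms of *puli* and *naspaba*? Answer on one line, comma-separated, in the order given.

puliku, naspabaa

The pattern is height harmony: -ku when the last vowel of the stem is a high vowel (*zuzni*, *fopu*); -a when the last vowel of the stem is a non-high vowel (*bubome*, *miba*, *pundola*).
The last vowel of *puli* is /i/, which is a high vowel, so the suffix is -ku, giving *puliku*.
Since the last vowel of *naspaba* is /a/ (a non-high vowel), it takes -a, giving *naspabaa*.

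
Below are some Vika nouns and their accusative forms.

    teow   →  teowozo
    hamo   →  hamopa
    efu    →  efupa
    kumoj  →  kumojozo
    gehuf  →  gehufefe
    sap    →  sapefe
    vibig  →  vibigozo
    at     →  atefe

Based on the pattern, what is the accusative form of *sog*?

sogozo

The suffix is conditioned by the final sound: -efe when the stem ends in a voiceless consonant (*gehuf*, *sap*, *at*); -ozo when the stem ends in a voiced consonant (*teow*, *kumoj*, *vibig*); -pa when the stem ends in a vowel (*hamo*, *efu*).
*sog*: final sound = /g/, a voiced consonant → -ozo → *sogozo*.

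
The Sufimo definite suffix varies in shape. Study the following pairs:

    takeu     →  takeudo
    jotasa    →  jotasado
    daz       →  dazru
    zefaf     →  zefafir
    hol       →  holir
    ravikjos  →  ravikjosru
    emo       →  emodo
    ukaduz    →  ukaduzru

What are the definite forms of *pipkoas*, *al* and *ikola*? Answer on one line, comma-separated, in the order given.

pipkoasru, alir, ikolado

The suffix is conditioned by the final sound: -ru when the stem ends in a sibilant (*daz*, *ravikjos*, *ukaduz*); -ir when the stem ends in a non-sibilant consonant (*zefaf*, *hol*); -do when the stem ends in a vowel (*takeu*, *jotasa*, *emo*).
Since the final sound of *pipkoas* is /s/ (a sibilant), it takes -ru, giving *pipkoasru*.
The final sound of *al* is /l/, which is a non-sibilant consonant, so the suffix is -ir, giving *alir*.
Since the final sound of *ikola* is /a/ (a vowel), it takes -do, giving *ikolado*.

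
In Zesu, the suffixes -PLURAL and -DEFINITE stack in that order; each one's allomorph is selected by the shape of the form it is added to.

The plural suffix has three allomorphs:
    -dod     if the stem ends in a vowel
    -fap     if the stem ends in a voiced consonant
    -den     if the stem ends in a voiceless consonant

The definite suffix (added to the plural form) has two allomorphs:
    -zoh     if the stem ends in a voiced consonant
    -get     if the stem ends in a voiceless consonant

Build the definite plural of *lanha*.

lanhadodzoh

*lanha*: final sound = /a/, a vowel → -dod → *lanhadod*.
The plural form *lanhadod* — final consonant /d/ (voiced) → -zoh → *lanhadodzoh*.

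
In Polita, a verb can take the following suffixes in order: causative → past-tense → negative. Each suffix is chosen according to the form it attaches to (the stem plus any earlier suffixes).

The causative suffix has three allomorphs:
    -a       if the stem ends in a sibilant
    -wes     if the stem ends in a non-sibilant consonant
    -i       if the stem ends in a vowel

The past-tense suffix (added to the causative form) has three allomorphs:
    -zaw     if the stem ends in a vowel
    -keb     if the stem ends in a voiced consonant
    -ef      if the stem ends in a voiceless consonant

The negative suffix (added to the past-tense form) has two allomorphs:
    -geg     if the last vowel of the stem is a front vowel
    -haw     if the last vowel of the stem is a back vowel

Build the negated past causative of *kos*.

kosazawhaw

Since the final sound of *kos* is /s/ (a sibilant), it takes -a, giving *kosa*.
Since the final sound of the causative form *kosa* is /a/ (a vowel), it takes -zaw, giving *kosazaw*.
The past-tense form *kosazaw* — last vowel /a/ (a back vowel) → -haw → *kosazawhaw*.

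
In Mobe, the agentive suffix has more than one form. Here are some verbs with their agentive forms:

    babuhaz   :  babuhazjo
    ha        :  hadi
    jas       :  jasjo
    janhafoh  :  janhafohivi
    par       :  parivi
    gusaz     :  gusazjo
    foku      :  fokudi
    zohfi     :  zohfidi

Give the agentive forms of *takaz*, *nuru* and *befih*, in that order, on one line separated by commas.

takazjo, nurudi, befihivi

The pattern is sibilance of the final sound: -jo when the stem ends in a sibilant (*babuhaz*, *jas*, *gusaz*); -ivi when the stem ends in a non-sibilant consonant (*janhafoh*, *par*); -di when the stem ends in a vowel (*ha*, *foku*, *zohfi*).
*takaz*: final sound = /z/, a sibilant → -jo → *takazjo*.
Since the final sound of *nuru* is /u/ (a vowel), it takes -di, giving *nurudi*.
Since the final sound of *befih* is /h/ (a non-sibilant consonant), it takes -ivi, giving *befihivi*.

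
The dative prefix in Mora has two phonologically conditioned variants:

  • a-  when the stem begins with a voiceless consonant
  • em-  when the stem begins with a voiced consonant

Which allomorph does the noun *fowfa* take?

*fowfa*: first consonant = /f/, voiceless → a-.

a-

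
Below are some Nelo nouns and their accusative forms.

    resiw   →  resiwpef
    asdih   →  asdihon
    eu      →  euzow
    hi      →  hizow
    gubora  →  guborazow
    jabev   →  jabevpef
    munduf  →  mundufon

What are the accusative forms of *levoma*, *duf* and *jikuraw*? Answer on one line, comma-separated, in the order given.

levomazow, dufon, jikurawpef

The pattern is voicing of the final sound: -on when the stem ends in a voiceless consonant (*asdih*, *munduf*); -pef when the stem ends in a voiced consonant (*resiw*, *jabev*); -zow when the stem ends in a vowel (*eu*, *hi*, *gubora*).
*levoma*: final sound = /a/, a vowel → -zow → *levomazow*.
*duf* — final sound /f/ (a voiceless consonant) → -on → *dufon*.
Since the final sound of *jikuraw* is /w/ (a voiced consonant), it takes -pef, giving *jikurawpef*.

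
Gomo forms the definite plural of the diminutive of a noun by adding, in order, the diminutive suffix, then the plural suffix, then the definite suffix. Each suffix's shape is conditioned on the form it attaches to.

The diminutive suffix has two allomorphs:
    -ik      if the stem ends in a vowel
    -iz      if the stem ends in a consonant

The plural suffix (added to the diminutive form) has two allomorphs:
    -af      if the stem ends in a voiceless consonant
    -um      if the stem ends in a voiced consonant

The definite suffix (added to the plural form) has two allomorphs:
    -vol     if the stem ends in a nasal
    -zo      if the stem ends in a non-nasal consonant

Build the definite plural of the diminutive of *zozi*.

zoziikafzo

Since the final sound of *zozi* is /i/ (a vowel), it takes -ik, giving *zoziik*.
The final consonant of the diminutive form *zoziik* is /k/, which is voiceless, so the plural suffix is -af, giving *zoziikaf*.
The plural form *zoziikaf* — final consonant /f/ (non-nasal) → -zo → *zoziikafzo*.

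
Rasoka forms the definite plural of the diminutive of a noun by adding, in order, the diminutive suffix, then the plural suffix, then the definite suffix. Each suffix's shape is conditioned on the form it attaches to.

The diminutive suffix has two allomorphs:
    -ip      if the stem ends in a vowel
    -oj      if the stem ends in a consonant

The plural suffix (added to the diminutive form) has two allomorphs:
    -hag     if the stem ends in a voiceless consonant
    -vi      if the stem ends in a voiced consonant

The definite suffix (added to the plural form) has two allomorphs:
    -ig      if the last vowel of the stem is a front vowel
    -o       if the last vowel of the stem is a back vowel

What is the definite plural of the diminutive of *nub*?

nubojviig

*nub*: final sound = /b/, a consonant → -oj → *nuboj*.
The final consonant of the diminutive form *nuboj* is /j/, which is voiced, so the plural suffix is -vi, giving *nubojvi*.
The plural form *nubojvi*: last vowel = /i/, a front vowel → -ig → *nubojviig*.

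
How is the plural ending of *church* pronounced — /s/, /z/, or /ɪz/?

/ɪz/

The stem *church* ends in a sibilant (/s, z, ʃ, ʒ, tʃ, dʒ/).
The plural suffix surfaces as /ɪz/ after sibilants, /s/ after other voiceless consonants, and /z/ after other voiced sounds.
So the plural -s on *church* is pronounced /ɪz/.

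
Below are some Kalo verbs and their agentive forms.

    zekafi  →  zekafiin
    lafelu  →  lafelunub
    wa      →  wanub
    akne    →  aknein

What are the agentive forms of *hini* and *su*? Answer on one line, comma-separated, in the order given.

The suffix is conditioned by the last vowel: -in when the last vowel of the stem is a front vowel (*zekafi*, *akne*); -nub when the last vowel of the stem is a back vowel (*lafelu*, *wa*).
*hini* — last vowel /i/ (a front vowel) → -in → *hiniin*.
Since the last vowel of *su* is /u/ (a back vowel), it takes -nub, giving *sunub*.

hiniin, sunub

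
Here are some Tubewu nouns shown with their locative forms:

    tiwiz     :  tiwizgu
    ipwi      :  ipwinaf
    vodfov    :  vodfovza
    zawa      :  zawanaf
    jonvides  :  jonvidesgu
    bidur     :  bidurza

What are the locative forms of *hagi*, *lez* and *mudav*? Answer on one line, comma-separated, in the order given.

haginaf, lezgu, mudavza

The suffix is conditioned by the final sound: -gu when the stem ends in a sibilant (*tiwiz*, *jonvides*); -za when the stem ends in a non-sibilant consonant (*vodfov*, *bidur*); -naf when the stem ends in a vowel (*ipwi*, *zawa*).
Since the final sound of *hagi* is /i/ (a vowel), it takes -naf, giving *haginaf*.
*lez*: final sound = /z/, a sibilant → -gu → *lezgu*.
*mudav*: final sound = /v/, a non-sibilant consonant → -za → *mudavza*.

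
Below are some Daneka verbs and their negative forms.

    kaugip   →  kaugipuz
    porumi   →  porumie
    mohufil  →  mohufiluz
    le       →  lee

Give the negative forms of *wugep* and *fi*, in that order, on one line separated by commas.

Looking at the final sound of each stem: -uz when the stem ends in a consonant (*kaugip*, *mohufil*); -e when the stem ends in a vowel (*porumi*, *le*).
*wugep*: final sound = /p/, a consonant → -uz → *wugepuz*.
Since the final sound of *fi* is /i/ (a vowel), it takes -e, giving *fie*.

wugepuz, fie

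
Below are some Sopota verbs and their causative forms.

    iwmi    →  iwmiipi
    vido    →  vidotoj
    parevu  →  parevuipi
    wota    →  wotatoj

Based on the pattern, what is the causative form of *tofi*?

The alternation tracks the last vowel of the stem — -ipi when the last vowel of the stem is a high vowel (*iwmi*, *parevu*); -toj when the last vowel of the stem is a non-high vowel (*vido*, *wota*).
The last vowel of *tofi* is /i/, which is a high vowel, so the suffix is -ipi, giving *tofiipi*.

tofiipi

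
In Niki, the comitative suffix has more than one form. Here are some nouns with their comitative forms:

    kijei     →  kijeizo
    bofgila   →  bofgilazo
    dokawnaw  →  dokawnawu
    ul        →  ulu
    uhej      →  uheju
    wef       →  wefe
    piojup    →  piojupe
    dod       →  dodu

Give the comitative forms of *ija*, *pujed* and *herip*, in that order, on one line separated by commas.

ijazo, pujedu, heripe

The suffix is conditioned by the final sound: -e when the stem ends in a voiceless consonant (*wef*, *piojup*); -u when the stem ends in a voiced consonant (*dokawnaw*, *ul*, *uhej*, *dod*); -zo when the stem ends in a vowel (*kijei*, *bofgila*).
The final sound of *ija* is /a/, which is a vowel, so the suffix is -zo, giving *ijazo*.
*pujed*: final sound = /d/, a voiced consonant → -u → *pujedu*.
The final sound of *herip* is /p/, which is a voiceless consonant, so the suffix is -e, giving *heripe*.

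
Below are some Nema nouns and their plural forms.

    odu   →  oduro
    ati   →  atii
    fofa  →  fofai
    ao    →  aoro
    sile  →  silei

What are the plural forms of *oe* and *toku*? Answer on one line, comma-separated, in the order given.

The suffix is conditioned by the last vowel: -ro when the last vowel of the stem is a rounded vowel (*odu*, *ao*); -i when the last vowel of the stem is an unrounded vowel (*ati*, *fofa*, *sile*).
*oe*: last vowel = /e/, an unrounded vowel → -i → *oei*.
The last vowel of *toku* is /u/, which is a rounded vowel, so the suffix is -ro, giving *tokuro*.

oei, tokuro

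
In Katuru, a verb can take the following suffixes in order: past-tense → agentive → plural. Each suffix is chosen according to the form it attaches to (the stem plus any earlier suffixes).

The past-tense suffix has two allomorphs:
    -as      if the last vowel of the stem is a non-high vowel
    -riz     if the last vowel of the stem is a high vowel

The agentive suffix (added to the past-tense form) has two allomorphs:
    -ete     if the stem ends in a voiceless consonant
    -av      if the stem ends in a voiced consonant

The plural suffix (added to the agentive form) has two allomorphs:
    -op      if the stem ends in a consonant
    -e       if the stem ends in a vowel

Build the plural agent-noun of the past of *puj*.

Since the last vowel of *puj* is /u/ (a high vowel), it takes -riz, giving *pujriz*.
The final consonant of the past-tense form *pujriz* is /z/, which is voiced, so the agentive suffix is -av, giving *pujrizav*.
Since the final sound of the agentive form *pujrizav* is /v/ (a consonant), it takes -op, giving *pujrizavop*.

pujrizavop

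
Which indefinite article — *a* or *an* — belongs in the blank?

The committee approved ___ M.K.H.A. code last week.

an

The indefinite article is chosen by the initial *sound* of the following word, not its spelling.
The initialism *M.K.H.A.* is read letter by letter; the first letter, M, is pronounced /ɛm/, which begins with a vowel sound.
So the article is *an*: The committee approved an M.K.H.A. code last week.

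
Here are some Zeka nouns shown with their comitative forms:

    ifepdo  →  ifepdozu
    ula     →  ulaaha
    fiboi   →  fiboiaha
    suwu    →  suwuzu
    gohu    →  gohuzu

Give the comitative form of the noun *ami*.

amiaha

The alternation tracks the last vowel of the stem — -zu when the last vowel of the stem is a rounded vowel (*ifepdo*, *suwu*, *gohu*); -aha when the last vowel of the stem is an unrounded vowel (*ula*, *fiboi*).
*ami* — last vowel /i/ (an unrounded vowel) → -aha → *amiaha*.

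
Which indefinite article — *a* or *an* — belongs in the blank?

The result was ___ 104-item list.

The indefinite article is chosen by the initial *sound* of the following word, not its spelling.
The number *104* is spoken "one hundred …", beginning with /wʌn/ — a consonant sound.
So the article is *a*: The result was a 104-item list.

a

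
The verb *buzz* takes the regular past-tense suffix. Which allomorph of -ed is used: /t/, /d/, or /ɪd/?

/d/

The stem *buzz* ends in a voiced sound other than /d/.
The -ed suffix is realized as /ɪd/ after /t, d/; as /t/ after other voiceless consonants; and as /d/ after other voiced sounds.
So -ed on *buzz* is pronounced /d/.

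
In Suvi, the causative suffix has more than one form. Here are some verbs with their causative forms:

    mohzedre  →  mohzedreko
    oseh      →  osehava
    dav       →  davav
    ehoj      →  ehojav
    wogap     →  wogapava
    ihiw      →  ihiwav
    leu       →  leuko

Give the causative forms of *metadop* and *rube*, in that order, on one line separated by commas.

metadopava, rubeko

The pattern is voicing of the final sound: -ava when the stem ends in a voiceless consonant (*oseh*, *wogap*); -av when the stem ends in a voiced consonant (*dav*, *ehoj*, *ihiw*); -ko when the stem ends in a vowel (*mohzedre*, *leu*).
*metadop* — final sound /p/ (a voiceless consonant) → -ava → *metadopava*.
The final sound of *rube* is /e/, which is a vowel, so the suffix is -ko, giving *rubeko*.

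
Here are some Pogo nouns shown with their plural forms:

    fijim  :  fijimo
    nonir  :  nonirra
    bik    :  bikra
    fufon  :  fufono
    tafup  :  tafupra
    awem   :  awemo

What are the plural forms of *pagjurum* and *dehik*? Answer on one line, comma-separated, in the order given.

The suffix is conditioned by the final consonant: -o when the stem ends in a nasal (*fijim*, *fufon*, *awem*); -ra when the stem ends in a non-nasal consonant (*nonir*, *bik*, *tafup*).
The final consonant of *pagjurum* is /m/, which is a nasal, so the suffix is -o, giving *pagjurumo*.
Since the final consonant of *dehik* is /k/ (non-nasal), it takes -ra, giving *dehikra*.

pagjurumo, dehikra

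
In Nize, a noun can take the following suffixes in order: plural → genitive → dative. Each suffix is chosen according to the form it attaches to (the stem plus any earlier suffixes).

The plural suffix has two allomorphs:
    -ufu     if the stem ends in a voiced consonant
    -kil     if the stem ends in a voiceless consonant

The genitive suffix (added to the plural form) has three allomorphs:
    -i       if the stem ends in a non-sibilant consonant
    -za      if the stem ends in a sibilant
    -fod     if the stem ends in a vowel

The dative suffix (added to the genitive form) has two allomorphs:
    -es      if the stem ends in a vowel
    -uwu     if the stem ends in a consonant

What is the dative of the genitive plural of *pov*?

povufufoduwu

The final consonant of *pov* is /v/, which is voiced, so the plural suffix is -ufu, giving *povufu*.
The final sound of the plural form *povufu* is /u/, which is a vowel, so the genitive suffix is -fod, giving *povufufod*.
The genitive form *povufufod*: final sound = /d/, a consonant → -uwu → *povufufoduwu*.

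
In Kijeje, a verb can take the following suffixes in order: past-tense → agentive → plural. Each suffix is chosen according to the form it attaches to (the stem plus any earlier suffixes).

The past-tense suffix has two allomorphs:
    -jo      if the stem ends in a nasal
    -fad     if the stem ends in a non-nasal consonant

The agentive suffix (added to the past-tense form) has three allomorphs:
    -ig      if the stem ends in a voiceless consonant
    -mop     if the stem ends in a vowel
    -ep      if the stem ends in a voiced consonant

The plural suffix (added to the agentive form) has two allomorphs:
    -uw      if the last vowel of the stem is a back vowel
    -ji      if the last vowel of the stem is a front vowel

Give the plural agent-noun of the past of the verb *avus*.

*avus* — final consonant /s/ (non-nasal) → -fad → *avusfad*.
Since the final sound of the past-tense form *avusfad* is /d/ (a voiced consonant), it takes -ep, giving *avusfadep*.
Since the last vowel of the agentive form *avusfadep* is /e/ (a front vowel), it takes -ji, giving *avusfadepji*.

avusfadepji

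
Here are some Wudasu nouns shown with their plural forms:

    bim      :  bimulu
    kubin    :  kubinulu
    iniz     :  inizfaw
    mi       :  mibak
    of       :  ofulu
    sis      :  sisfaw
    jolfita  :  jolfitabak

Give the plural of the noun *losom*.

The pattern is sibilance of the final sound: -faw when the stem ends in a sibilant (*iniz*, *sis*); -ulu when the stem ends in a non-sibilant consonant (*bim*, *kubin*, *of*); -bak when the stem ends in a vowel (*mi*, *jolfita*).
Since the final sound of *losom* is /m/ (a non-sibilant consonant), it takes -ulu, giving *losomulu*.

losomulu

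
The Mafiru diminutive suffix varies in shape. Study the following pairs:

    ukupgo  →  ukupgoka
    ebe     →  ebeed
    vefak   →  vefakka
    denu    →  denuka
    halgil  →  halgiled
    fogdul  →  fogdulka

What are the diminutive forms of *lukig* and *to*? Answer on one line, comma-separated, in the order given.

The suffix is conditioned by the last vowel: -ed when the last vowel of the stem is a front vowel (*ebe*, *halgil*); -ka when the last vowel of the stem is a back vowel (*ukupgo*, *vefak*, *denu*, *fogdul*).
Since the last vowel of *lukig* is /i/ (a front vowel), it takes -ed, giving *lukiged*.
*to*: last vowel = /o/, a back vowel → -ka → *toka*.

lukiged, toka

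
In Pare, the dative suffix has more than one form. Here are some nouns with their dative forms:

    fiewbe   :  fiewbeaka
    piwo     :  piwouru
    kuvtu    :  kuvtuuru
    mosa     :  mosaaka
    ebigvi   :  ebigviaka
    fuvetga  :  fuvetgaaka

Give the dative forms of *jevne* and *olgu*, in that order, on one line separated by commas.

jevneaka, olguuru

Looking at the last vowel of each stem: -uru when the last vowel of the stem is a rounded vowel (*piwo*, *kuvtu*); -aka when the last vowel of the stem is an unrounded vowel (*fiewbe*, *mosa*, *ebigvi*, *fuvetga*).
*jevne* — last vowel /e/ (an unrounded vowel) → -aka → *jevneaka*.
*olgu*: last vowel = /u/, a rounded vowel → -uru → *olguuru*.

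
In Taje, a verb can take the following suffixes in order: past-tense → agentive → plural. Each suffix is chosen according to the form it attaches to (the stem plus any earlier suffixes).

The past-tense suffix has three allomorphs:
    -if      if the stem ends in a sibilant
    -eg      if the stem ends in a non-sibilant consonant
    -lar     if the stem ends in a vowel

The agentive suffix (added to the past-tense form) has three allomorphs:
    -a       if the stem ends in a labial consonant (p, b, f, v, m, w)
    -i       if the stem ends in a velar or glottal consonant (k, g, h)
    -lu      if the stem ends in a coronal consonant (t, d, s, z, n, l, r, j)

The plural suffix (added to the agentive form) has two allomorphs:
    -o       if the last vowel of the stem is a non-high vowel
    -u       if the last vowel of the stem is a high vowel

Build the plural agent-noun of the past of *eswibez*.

eswibezifao

The final sound of *eswibez* is /z/, which is a sibilant, so the past-tense suffix is -if, giving *eswibezif*.
The past-tense form *eswibezif*: final consonant = /f/, labial → -a → *eswibezifa*.
The agentive form *eswibezifa* — last vowel /a/ (a non-high vowel) → -o → *eswibezifao*.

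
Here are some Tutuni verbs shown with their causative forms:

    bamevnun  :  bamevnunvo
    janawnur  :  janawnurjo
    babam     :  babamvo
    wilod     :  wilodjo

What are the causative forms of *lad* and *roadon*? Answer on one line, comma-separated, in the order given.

The suffix is conditioned by the final consonant: -vo when the stem ends in a nasal (*bamevnun*, *babam*); -jo when the stem ends in a non-nasal consonant (*janawnur*, *wilod*).
The final consonant of *lad* is /d/, which is non-nasal, so the suffix is -jo, giving *ladjo*.
*roadon* — final consonant /n/ (a nasal) → -vo → *roadonvo*.

ladjo, roadonvo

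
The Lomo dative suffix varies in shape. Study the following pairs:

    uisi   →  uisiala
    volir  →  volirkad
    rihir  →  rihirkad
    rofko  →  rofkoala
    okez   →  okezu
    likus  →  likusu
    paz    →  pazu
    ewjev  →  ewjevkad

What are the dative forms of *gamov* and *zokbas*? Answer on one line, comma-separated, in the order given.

gamovkad, zokbasu

The alternation tracks the final sound of the stem — -u when the stem ends in a sibilant (*okez*, *likus*, *paz*); -kad when the stem ends in a non-sibilant consonant (*volir*, *rihir*, *ewjev*); -ala when the stem ends in a vowel (*uisi*, *rofko*).
The final sound of *gamov* is /v/, which is a non-sibilant consonant, so the suffix is -kad, giving *gamovkad*.
*zokbas*: final sound = /s/, a sibilant → -u → *zokbasu*.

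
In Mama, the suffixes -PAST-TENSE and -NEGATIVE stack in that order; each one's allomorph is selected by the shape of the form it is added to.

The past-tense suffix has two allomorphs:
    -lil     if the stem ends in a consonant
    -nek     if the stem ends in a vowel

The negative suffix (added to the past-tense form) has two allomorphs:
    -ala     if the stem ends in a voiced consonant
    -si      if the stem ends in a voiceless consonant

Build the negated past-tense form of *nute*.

nuteneksi

The final sound of *nute* is /e/, which is a vowel, so the past-tense suffix is -nek, giving *nutenek*.
The past-tense form *nutenek*: final consonant = /k/, voiceless → -si → *nuteneksi*.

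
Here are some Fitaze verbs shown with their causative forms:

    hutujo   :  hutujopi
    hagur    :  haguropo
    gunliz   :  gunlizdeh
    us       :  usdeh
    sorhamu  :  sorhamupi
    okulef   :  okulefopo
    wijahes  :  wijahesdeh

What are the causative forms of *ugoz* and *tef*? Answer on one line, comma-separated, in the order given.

The alternation tracks the final sound of the stem — -deh when the stem ends in a sibilant (*gunliz*, *us*, *wijahes*); -opo when the stem ends in a non-sibilant consonant (*hagur*, *okulef*); -pi when the stem ends in a vowel (*hutujo*, *sorhamu*).
*ugoz* — final sound /z/ (a sibilant) → -deh → *ugozdeh*.
*tef* — final sound /f/ (a non-sibilant consonant) → -opo → *tefopo*.

ugozdeh, tefopo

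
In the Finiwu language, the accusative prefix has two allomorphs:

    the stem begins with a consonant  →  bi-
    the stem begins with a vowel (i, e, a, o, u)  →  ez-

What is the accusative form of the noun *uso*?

ezuso

*uso* — first sound /u/ (a vowel) → ez- → *ezuso*.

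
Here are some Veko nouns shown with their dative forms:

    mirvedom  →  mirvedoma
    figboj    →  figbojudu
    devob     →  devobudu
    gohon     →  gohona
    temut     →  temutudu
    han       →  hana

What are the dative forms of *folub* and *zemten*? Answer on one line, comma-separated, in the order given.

The alternation tracks the final consonant of the stem — -a when the stem ends in a nasal (*mirvedom*, *gohon*, *han*); -udu when the stem ends in a non-nasal consonant (*figboj*, *devob*, *temut*).
The final consonant of *folub* is /b/, which is non-nasal, so the suffix is -udu, giving *folubudu*.
The final consonant of *zemten* is /n/, which is a nasal, so the suffix is -a, giving *zemtena*.

folubudu, zemtena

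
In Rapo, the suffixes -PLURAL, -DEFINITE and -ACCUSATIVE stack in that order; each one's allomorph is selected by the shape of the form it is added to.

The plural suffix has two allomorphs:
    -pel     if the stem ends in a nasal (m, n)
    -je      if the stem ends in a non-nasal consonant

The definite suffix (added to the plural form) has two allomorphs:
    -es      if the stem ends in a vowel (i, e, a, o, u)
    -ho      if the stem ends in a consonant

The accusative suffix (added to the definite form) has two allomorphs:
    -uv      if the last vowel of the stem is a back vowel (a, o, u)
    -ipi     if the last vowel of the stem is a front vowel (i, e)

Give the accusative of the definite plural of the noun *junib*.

The final consonant of *junib* is /b/, which is non-nasal, so the plural suffix is -je, giving *junibje*.
The final sound of the plural form *junibje* is /e/, which is a vowel, so the definite suffix is -es, giving *junibjees*.
Since the last vowel of the definite form *junibjees* is /e/ (a front vowel), it takes -ipi, giving *junibjeesipi*.

junibjeesipi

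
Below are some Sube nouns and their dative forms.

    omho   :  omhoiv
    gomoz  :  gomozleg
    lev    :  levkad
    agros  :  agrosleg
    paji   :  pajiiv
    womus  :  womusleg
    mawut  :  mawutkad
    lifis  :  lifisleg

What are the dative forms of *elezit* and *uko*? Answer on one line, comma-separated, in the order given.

The alternation tracks the final sound of the stem — -leg when the stem ends in a sibilant (*gomoz*, *agros*, *womus*, *lifis*); -kad when the stem ends in a non-sibilant consonant (*lev*, *mawut*); -iv when the stem ends in a vowel (*omho*, *paji*).
*elezit* — final sound /t/ (a non-sibilant consonant) → -kad → *elezitkad*.
The final sound of *uko* is /o/, which is a vowel, so the suffix is -iv, giving *ukoiv*.

elezitkad, ukoiv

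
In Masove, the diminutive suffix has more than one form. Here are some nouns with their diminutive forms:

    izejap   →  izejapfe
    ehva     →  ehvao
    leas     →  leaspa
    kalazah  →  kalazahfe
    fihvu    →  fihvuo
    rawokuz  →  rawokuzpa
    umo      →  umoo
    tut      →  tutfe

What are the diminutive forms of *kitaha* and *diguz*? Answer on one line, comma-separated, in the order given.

Looking at the final sound of each stem: -pa when the stem ends in a sibilant (*leas*, *rawokuz*); -fe when the stem ends in a non-sibilant consonant (*izejap*, *kalazah*, *tut*); -o when the stem ends in a vowel (*ehva*, *fihvu*, *umo*).
*kitaha*: final sound = /a/, a vowel → -o → *kitahao*.
Since the final sound of *diguz* is /z/ (a sibilant), it takes -pa, giving *diguzpa*.

kitahao, diguzpa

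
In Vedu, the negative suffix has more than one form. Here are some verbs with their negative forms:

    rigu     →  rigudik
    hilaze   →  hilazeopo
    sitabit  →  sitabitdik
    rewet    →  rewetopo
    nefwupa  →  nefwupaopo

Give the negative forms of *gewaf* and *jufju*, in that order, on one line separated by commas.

gewafopo, jufjudik

The suffix is conditioned by the last vowel: -dik when the last vowel of the stem is a high vowel (*rigu*, *sitabit*); -opo when the last vowel of the stem is a non-high vowel (*hilaze*, *rewet*, *nefwupa*).
*gewaf* — last vowel /a/ (a non-high vowel) → -opo → *gewafopo*.
The last vowel of *jufju* is /u/, which is a high vowel, so the suffix is -dik, giving *jufjudik*.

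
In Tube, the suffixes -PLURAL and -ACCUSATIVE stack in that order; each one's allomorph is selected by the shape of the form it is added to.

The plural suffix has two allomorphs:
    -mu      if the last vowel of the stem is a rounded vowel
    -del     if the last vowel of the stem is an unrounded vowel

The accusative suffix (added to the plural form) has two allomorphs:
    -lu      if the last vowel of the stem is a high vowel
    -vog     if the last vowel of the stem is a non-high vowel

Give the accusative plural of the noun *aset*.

asetdelvog

The last vowel of *aset* is /e/, which is an unrounded vowel, so the plural suffix is -del, giving *asetdel*.
The plural form *asetdel* — last vowel /e/ (a non-high vowel) → -vog → *asetdelvog*.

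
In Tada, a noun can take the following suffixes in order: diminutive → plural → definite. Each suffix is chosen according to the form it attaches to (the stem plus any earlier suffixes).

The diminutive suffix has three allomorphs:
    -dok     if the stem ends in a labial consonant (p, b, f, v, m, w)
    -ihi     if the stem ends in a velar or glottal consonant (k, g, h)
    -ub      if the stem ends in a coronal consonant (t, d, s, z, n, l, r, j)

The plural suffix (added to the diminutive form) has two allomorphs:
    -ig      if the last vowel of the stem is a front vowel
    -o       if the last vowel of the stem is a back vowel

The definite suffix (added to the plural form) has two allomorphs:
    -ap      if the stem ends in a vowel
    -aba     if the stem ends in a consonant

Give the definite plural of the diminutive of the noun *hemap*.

*hemap* — final consonant /p/ (labial) → -dok → *hemapdok*.
The last vowel of the diminutive form *hemapdok* is /o/, which is a back vowel, so the plural suffix is -o, giving *hemapdoko*.
The plural form *hemapdoko* — final sound /o/ (a vowel) → -ap → *hemapdokoap*.

hemapdokoap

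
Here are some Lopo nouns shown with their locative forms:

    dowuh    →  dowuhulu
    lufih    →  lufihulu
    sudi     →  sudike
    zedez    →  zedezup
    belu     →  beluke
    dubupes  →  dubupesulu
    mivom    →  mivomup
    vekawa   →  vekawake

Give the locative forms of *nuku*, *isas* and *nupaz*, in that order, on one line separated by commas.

nukuke, isasulu, nupazup

The pattern is voicing of the final sound: -ulu when the stem ends in a voiceless consonant (*dowuh*, *lufih*, *dubupes*); -up when the stem ends in a voiced consonant (*zedez*, *mivom*); -ke when the stem ends in a vowel (*sudi*, *belu*, *vekawa*).
*nuku* — final sound /u/ (a vowel) → -ke → *nukuke*.
Since the final sound of *isas* is /s/ (a voiceless consonant), it takes -ulu, giving *isasulu*.
The final sound of *nupaz* is /z/, which is a voiced consonant, so the suffix is -up, giving *nupazup*.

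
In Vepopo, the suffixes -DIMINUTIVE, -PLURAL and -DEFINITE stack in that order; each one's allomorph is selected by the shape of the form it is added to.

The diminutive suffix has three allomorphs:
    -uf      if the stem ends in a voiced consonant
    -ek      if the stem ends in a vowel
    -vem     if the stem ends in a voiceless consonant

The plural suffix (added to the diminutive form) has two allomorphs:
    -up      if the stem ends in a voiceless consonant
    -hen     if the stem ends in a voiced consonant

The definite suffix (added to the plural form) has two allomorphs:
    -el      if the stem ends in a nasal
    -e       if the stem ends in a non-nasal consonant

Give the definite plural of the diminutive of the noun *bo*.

boekupe

*bo* — final sound /o/ (a vowel) → -ek → *boek*.
Since the final consonant of the diminutive form *boek* is /k/ (voiceless), it takes -up, giving *boekup*.
The plural form *boekup*: final consonant = /p/, non-nasal → -e → *boekupe*.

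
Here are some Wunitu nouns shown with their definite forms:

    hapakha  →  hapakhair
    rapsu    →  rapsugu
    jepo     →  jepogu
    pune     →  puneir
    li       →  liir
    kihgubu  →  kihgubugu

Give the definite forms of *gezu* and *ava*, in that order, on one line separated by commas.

The pattern is rounding harmony: -gu when the last vowel of the stem is a rounded vowel (*rapsu*, *jepo*, *kihgubu*); -ir when the last vowel of the stem is an unrounded vowel (*hapakha*, *pune*, *li*).
The last vowel of *gezu* is /u/, which is a rounded vowel, so the suffix is -gu, giving *gezugu*.
*ava* — last vowel /a/ (an unrounded vowel) → -ir → *avair*.

gezugu, avair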